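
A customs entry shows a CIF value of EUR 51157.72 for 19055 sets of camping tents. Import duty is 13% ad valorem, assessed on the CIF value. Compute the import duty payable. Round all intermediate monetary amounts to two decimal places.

Import duty = 51157.72 × 13% = 6650.50

Import duty: EUR 6650.50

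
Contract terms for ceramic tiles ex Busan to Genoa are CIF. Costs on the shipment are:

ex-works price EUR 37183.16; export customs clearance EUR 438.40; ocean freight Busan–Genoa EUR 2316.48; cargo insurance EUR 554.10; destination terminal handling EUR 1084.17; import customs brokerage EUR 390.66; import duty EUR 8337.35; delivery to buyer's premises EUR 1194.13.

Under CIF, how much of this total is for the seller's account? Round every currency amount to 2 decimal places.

Seller's account: EUR 40492.14

CIF: the seller pays costs through ocean freight and marine insurance to the destination port.
Seller's account: goods 37183.16 + export clearance 438.40 + freight 2316.48 + insurance 554.10 = 40492.14
Buyer's account: destination terminal 1084.17 + brokerage 390.66 + duty 8337.35 + delivery 1194.13 = 11006.31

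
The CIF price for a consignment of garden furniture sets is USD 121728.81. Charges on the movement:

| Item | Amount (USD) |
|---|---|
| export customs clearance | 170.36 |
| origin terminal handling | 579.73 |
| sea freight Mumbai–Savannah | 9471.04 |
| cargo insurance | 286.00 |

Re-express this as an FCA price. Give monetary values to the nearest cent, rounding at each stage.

FCA price: USD 111392.04

Not relevant to the conversion: export clearance — on the seller under both CIF and FCA; already in the CIF price and stays in the FCA price.
From CIF to FCA, the seller no longer bears: origin terminal, freight, insurance.
FCA price = 121728.81 − 579.73 − 9471.04 − 286.00 = 111392.04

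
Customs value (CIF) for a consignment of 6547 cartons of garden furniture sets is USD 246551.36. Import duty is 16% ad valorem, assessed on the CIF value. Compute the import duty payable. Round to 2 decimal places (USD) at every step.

Import duty: USD 39448.22

Import duty = 246551.36 × 16% = 39448.22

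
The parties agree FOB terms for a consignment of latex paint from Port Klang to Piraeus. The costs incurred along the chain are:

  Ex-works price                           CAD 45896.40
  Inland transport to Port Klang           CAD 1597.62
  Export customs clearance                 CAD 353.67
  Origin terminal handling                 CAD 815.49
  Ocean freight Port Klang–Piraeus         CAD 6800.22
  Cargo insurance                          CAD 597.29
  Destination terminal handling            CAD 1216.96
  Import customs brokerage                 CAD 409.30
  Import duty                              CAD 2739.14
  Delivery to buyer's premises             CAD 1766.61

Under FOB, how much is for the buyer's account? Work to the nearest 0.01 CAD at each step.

FOB: the seller bears costs until goods are on board at the origin port; the buyer bears freight, insurance and all costs thereafter.
Seller's account: goods 45896.40 + inland to port 1597.62 + export clearance 353.67 + origin terminal 815.49 = 48663.18
Buyer's account: freight 6800.22 + insurance 597.29 + destination terminal 1216.96 + brokerage 409.30 + duty 2739.14 + delivery 1766.61 = 13529.52

Buyer's account: CAD 13529.52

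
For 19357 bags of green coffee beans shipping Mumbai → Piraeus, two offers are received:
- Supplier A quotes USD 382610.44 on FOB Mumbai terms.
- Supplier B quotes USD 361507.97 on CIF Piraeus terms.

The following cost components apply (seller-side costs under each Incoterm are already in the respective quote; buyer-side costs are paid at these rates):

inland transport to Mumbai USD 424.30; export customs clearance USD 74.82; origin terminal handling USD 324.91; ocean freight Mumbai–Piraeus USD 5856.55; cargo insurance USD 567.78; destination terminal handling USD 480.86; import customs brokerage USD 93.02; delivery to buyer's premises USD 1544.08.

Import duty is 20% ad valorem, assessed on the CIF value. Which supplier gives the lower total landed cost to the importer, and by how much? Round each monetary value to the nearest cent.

Supplier B is cheaper by USD 33032.16

Supplier A (FOB):
CIF value = FOB price + freight + insurance = 382610.44 + 5856.55 + 567.78 = 389034.77
Import duty = 389034.77 × 20% = 77806.95
Buyer bears (A): 5856.55 + 567.78 + 480.86 + 93.02 + 1544.08 = 8542.29
Landed cost (A) = invoice 382610.44 + 8542.29 + duty 77806.95 = 468959.68
Supplier B (CIF):
The CIF price already equals the CIF value: 361507.97
Import duty = 361507.97 × 20% = 72301.59
Buyer bears (B): 480.86 + 93.02 + 1544.08 = 2117.96
Landed cost (B) = invoice 361507.97 + 2117.96 + duty 72301.59 = 435927.52
Difference = |468959.68 − 435927.52| = 33032.16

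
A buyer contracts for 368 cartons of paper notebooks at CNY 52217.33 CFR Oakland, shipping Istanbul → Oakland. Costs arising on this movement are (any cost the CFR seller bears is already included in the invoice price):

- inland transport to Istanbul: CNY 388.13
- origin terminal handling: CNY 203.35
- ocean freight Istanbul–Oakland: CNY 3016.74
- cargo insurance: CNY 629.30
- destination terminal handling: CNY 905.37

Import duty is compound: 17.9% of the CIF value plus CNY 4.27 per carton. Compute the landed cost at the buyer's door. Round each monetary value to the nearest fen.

CFR: the seller pays costs through ocean freight to the destination port, but not insurance.
Already in the invoice (seller's account under CFR): inland to port, origin terminal, freight — exclude.
CIF value = CFR price + insurance = 52217.33 + 629.30 = 52846.63
Ad valorem component: 52846.63 × 17.9% = 9459.55
Specific component: 368 × 4.27 = 1571.36
Import duty = 9459.55 + 1571.36 = 11030.91
Buyer bears: insurance 629.30 + destination terminal 905.37 + duty 11030.91 = 12565.58
Landed cost = invoice 52217.33 + 12565.58 = 64782.91

Total landed cost: CNY 64782.91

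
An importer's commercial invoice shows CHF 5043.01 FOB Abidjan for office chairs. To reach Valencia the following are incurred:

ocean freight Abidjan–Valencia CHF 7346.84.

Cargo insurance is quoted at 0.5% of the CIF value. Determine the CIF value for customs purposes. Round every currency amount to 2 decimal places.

Let C be the CIF value. C = FOB price + freight + 0.5% × C
C − 0.5% × C = 5043.01 + 7346.84
0.995 × C = 12389.85
C = 12389.85 / 0.995 = 12452.11
Insurance premium = 0.5% × 12452.11 = 62.26

CIF value: CHF 12452.11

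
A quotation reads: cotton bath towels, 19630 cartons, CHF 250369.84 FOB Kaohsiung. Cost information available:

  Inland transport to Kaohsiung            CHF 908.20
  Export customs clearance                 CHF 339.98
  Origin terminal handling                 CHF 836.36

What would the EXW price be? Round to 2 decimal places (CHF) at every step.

EXW price: CHF 248285.30

From FOB to EXW, the seller no longer bears: inland to port, export clearance, origin terminal.
EXW price = 250369.84 − 908.20 − 339.98 − 836.36 = 248285.30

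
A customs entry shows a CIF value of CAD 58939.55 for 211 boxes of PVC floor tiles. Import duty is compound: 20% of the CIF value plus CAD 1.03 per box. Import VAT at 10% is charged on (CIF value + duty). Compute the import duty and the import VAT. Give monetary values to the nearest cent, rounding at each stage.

Import duty: CAD 12005.24; import VAT: CAD 7094.48

Ad valorem component: 58939.55 × 20% = 11787.91
Specific component: 211 × 1.03 = 217.33
Import duty = 11787.91 + 217.33 = 12005.24
VAT base = CIF + duty = 58939.55 + 12005.24 = 70944.79
Import VAT = 70944.79 × 10% = 7094.48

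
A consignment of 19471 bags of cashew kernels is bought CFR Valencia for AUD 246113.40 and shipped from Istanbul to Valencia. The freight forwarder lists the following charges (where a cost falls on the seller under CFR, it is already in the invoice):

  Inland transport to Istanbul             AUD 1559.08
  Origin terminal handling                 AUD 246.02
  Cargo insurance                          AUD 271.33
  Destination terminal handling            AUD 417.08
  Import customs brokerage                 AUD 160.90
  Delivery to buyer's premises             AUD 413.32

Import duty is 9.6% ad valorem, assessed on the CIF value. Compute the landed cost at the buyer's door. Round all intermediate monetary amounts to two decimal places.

Total landed cost: AUD 271028.96

CFR: the seller pays costs through ocean freight to the destination port, but not insurance.
Already in the invoice (seller's account under CFR): inland to port, origin terminal — exclude.
CIF value = CFR price + insurance = 246113.40 + 271.33 = 246384.73
Import duty = 246384.73 × 9.6% = 23652.93
Buyer bears: insurance 271.33 + destination terminal 417.08 + brokerage 160.90 + delivery 413.32 + duty 23652.93 = 24915.56
Landed cost = invoice 246113.40 + 24915.56 = 271028.96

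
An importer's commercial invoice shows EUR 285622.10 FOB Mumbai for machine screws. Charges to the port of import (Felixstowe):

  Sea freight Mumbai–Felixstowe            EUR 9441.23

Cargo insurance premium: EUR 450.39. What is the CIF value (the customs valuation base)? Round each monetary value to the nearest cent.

CIF value: EUR 295513.72

CIF = FOB price + freight + insurance
CIF = 285622.10 + 9441.23 + 450.39 = 295513.72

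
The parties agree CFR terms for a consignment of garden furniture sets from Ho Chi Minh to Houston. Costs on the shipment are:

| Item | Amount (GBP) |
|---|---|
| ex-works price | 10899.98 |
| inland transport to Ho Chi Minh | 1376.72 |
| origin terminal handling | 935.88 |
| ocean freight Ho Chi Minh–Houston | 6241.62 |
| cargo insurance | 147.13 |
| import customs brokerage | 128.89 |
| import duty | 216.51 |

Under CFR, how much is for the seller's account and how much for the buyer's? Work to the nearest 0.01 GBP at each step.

CFR: the seller pays costs through ocean freight to the destination port, but not insurance.
Seller's account: goods 10899.98 + inland to port 1376.72 + origin terminal 935.88 + freight 6241.62 = 19454.20
Buyer's account: insurance 147.13 + brokerage 128.89 + duty 216.51 = 492.53

Seller: GBP 19454.20; buyer: GBP 492.53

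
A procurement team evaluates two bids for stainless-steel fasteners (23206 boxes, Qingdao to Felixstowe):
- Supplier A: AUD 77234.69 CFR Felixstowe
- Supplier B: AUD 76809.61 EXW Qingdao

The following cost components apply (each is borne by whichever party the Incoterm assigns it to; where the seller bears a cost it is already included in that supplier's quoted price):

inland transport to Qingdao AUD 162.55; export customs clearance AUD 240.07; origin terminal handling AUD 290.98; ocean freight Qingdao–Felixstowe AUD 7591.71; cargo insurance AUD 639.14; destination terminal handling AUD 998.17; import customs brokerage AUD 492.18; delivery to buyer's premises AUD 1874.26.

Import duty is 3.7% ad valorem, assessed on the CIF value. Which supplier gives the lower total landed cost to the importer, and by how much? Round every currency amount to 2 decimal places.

Supplier A (CFR):
CIF value = CFR price + insurance = 77234.69 + 639.14 = 77873.83
Import duty = 77873.83 × 3.7% = 2881.33
Buyer bears (A): 639.14 + 998.17 + 492.18 + 1874.26 = 4003.75
Landed cost (A) = invoice 77234.69 + 4003.75 + duty 2881.33 = 84119.77
Supplier B (EXW):
CIF value = EXW price + inland to port + export clearance + origin terminal + freight + insurance = 76809.61 + 162.55 + 240.07 + 290.98 + 7591.71 + 639.14 = 85734.06
Import duty = 85734.06 × 3.7% = 3172.16
Buyer bears (B): 162.55 + 240.07 + 290.98 + 7591.71 + 639.14 + 998.17 + 492.18 + 1874.26 = 12289.06
Landed cost (B) = invoice 76809.61 + 12289.06 + duty 3172.16 = 92270.83
Difference = |84119.77 − 92270.83| = 8151.06

Supplier A is cheaper by AUD 8151.06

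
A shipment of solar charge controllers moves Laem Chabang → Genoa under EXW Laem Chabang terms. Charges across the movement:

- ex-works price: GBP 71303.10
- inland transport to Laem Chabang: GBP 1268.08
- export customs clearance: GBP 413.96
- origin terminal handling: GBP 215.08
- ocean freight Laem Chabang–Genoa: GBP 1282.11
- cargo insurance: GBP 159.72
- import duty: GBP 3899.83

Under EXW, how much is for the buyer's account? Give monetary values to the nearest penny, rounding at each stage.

EXW: the seller makes goods available at their premises; the buyer bears all onward costs.
Seller's account: goods 71303.10 = 71303.10
Buyer's account: inland to port 1268.08 + export clearance 413.96 + origin terminal 215.08 + freight 1282.11 + insurance 159.72 + duty 3899.83 = 7238.78

Buyer's account: GBP 7238.78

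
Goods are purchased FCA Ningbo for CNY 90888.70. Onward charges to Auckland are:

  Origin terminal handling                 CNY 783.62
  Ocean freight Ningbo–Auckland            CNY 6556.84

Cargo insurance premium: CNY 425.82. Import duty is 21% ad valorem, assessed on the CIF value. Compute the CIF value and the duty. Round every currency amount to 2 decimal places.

CIF = FCA price + pre-shipment costs + freight + insurance
CIF = 90888.70 + 783.62 + 6556.84 + 425.82 = 98654.98
Import duty = 98654.98 × 21% = 20717.55

CIF value: CNY 98654.98; import duty: CNY 20717.55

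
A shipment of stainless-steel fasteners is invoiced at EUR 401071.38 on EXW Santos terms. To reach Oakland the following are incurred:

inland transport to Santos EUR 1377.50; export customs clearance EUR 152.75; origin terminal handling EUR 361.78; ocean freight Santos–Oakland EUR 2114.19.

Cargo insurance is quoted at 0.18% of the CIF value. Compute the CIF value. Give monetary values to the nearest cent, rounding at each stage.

CIF value: EUR 405808.05

Let C be the CIF value. C = EXW price + pre-shipment costs + freight + 0.18% × C
C − 0.18% × C = 401071.38 + 1377.50 + 152.75 + 361.78 + 2114.19
0.9982 × C = 405077.60
C = 405077.60 / 0.9982 = 405808.05
Insurance premium = 0.18% × 405808.05 = 730.45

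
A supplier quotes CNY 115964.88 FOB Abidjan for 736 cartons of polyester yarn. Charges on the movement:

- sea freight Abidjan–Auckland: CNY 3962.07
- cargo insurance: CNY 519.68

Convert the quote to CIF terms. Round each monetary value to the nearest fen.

From FOB to CIF, the seller additionally bears: freight, insurance.
CIF price = 115964.88 + 3962.07 + 519.68 = 120446.63

CIF price: CNY 120446.63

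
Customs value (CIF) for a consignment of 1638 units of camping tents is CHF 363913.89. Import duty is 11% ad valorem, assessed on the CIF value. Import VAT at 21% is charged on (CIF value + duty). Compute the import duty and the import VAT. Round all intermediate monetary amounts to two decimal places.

Import duty: CHF 40030.53; import VAT: CHF 84828.33

Import duty = 363913.89 × 11% = 40030.53
VAT base = CIF + duty = 363913.89 + 40030.53 = 403944.42
Import VAT = 403944.42 × 21% = 84828.33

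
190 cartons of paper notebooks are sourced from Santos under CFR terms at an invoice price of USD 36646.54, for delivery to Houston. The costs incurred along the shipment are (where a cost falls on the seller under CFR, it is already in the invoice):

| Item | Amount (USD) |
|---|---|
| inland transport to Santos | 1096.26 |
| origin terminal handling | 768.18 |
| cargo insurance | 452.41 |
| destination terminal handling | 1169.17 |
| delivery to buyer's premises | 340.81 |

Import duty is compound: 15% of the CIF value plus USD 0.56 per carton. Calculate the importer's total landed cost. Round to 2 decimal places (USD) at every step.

Total landed cost: USD 44280.17

CFR: the seller pays costs through ocean freight to the destination port, but not insurance.
Already in the invoice (seller's account under CFR): inland to port, origin terminal — exclude.
CIF value = CFR price + insurance = 36646.54 + 452.41 = 37098.95
Ad valorem component: 37098.95 × 15% = 5564.84
Specific component: 190 × 0.56 = 106.40
Import duty = 5564.84 + 106.40 = 5671.24
Buyer bears: insurance 452.41 + destination terminal 1169.17 + delivery 340.81 + duty 5671.24 = 7633.63
Landed cost = invoice 36646.54 + 7633.63 = 44280.17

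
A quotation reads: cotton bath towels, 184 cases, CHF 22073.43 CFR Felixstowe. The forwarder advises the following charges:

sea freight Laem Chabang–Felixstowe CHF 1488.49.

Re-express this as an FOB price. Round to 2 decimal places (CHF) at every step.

From CFR to FOB, the seller no longer bears: freight.
FOB price = 22073.43 − 1488.49 = 20584.94

FOB price: CHF 20584.94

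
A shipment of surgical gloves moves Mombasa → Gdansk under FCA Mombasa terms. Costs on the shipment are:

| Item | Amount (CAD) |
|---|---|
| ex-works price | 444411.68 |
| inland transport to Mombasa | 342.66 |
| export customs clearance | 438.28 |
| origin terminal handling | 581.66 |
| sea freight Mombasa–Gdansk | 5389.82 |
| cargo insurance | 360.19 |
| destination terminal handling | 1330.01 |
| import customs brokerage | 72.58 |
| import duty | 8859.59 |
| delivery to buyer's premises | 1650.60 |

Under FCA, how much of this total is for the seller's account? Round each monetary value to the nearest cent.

FCA: the seller delivers export-cleared goods to the carrier; the buyer bears costs from that point.
Seller's account: goods 444411.68 + inland to port 342.66 + export clearance 438.28 = 445192.62
Buyer's account: origin terminal 581.66 + freight 5389.82 + insurance 360.19 + destination terminal 1330.01 + brokerage 72.58 + duty 8859.59 + delivery 1650.60 = 18244.45

Seller's account: CAD 445192.62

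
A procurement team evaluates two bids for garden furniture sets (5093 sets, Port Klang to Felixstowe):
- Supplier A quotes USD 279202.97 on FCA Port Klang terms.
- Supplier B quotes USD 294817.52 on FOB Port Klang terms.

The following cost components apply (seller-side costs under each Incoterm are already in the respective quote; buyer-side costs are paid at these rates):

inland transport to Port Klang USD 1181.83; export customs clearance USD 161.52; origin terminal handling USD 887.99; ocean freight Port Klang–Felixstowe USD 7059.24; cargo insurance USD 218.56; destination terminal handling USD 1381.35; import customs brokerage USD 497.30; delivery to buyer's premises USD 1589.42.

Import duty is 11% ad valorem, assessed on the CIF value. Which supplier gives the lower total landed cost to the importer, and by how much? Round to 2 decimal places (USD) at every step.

Supplier A is cheaper by USD 16346.49

Supplier A (FCA):
CIF value = FCA price + origin terminal + freight + insurance = 279202.97 + 887.99 + 7059.24 + 218.56 = 287368.76
Import duty = 287368.76 × 11% = 31610.56
Buyer bears (A): 887.99 + 7059.24 + 218.56 + 1381.35 + 497.30 + 1589.42 = 11633.86
Landed cost (A) = invoice 279202.97 + 11633.86 + duty 31610.56 = 322447.39
Supplier B (FOB):
CIF value = FOB price + freight + insurance = 294817.52 + 7059.24 + 218.56 = 302095.32
Import duty = 302095.32 × 11% = 33230.49
Buyer bears (B): 7059.24 + 218.56 + 1381.35 + 497.30 + 1589.42 = 10745.87
Landed cost (B) = invoice 294817.52 + 10745.87 + duty 33230.49 = 338793.88
Difference = |322447.39 − 338793.88| = 16346.49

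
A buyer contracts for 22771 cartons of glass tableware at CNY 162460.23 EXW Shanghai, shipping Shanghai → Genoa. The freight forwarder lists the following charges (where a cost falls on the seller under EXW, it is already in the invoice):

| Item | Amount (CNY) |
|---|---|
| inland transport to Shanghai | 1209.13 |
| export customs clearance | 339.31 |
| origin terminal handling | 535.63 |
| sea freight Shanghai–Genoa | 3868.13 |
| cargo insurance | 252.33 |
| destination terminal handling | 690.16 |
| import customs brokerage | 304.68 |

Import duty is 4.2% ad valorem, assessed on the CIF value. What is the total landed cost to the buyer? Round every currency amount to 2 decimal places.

Total landed cost: CNY 176743.52

EXW: the seller makes goods available at their premises; the buyer bears all onward costs.
CIF value = EXW price + inland to port + export clearance + origin terminal + freight + insurance = 162460.23 + 1209.13 + 339.31 + 535.63 + 3868.13 + 252.33 = 168664.76
Import duty = 168664.76 × 4.2% = 7083.92
Buyer bears: inland to port 1209.13 + export clearance 339.31 + origin terminal 535.63 + freight 3868.13 + insurance 252.33 + destination terminal 690.16 + brokerage 304.68 + duty 7083.92 = 14283.29
Landed cost = invoice 162460.23 + 14283.29 = 176743.52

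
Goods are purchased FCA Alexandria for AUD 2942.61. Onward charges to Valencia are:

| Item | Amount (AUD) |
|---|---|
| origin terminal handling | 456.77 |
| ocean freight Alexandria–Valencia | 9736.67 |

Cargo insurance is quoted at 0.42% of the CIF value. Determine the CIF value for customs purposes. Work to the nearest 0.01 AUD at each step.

CIF value: AUD 13191.45

Let C be the CIF value. C = FCA price + pre-shipment costs + freight + 0.42% × C
C − 0.42% × C = 2942.61 + 456.77 + 9736.67
0.9958 × C = 13136.05
C = 13136.05 / 0.9958 = 13191.45
Insurance premium = 0.42% × 13191.45 = 55.40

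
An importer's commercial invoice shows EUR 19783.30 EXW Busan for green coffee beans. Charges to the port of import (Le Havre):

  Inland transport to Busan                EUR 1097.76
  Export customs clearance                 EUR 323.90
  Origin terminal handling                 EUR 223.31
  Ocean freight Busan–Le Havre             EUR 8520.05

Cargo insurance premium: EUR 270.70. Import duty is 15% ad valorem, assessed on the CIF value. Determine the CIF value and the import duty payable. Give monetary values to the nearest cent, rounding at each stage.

CIF = EXW price + pre-shipment costs + freight + insurance
CIF = 19783.30 + 1097.76 + 323.90 + 223.31 + 8520.05 + 270.70 = 30219.02
Import duty = 30219.02 × 15% = 4532.85

CIF value: EUR 30219.02; import duty: EUR 4532.85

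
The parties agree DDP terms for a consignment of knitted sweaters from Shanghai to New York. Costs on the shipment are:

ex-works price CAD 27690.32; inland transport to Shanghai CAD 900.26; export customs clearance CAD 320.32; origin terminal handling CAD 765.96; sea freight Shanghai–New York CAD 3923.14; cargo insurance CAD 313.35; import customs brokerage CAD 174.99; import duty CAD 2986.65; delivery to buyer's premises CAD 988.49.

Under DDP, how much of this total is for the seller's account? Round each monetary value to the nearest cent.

Seller's account: CAD 38063.48

DDP: the seller bears all costs including import duty.
Seller's account: goods 27690.32 + inland to port 900.26 + export clearance 320.32 + origin terminal 765.96 + freight 3923.14 + insurance 313.35 + brokerage 174.99 + duty 2986.65 + delivery 988.49 = 38063.48
Buyer's account: 0.00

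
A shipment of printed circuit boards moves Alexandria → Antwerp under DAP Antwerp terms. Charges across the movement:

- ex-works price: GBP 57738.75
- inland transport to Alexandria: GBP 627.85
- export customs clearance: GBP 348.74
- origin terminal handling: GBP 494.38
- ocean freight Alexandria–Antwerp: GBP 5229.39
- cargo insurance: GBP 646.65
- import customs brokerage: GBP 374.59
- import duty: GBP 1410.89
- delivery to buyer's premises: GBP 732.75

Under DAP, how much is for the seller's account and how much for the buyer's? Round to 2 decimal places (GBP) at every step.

DAP: the seller bears all costs to the named destination except import duty and clearance.
Seller's account: goods 57738.75 + inland to port 627.85 + export clearance 348.74 + origin terminal 494.38 + freight 5229.39 + insurance 646.65 + delivery 732.75 = 65818.51
Buyer's account: brokerage 374.59 + duty 1410.89 = 1785.48

Seller: GBP 65818.51; buyer: GBP 1785.48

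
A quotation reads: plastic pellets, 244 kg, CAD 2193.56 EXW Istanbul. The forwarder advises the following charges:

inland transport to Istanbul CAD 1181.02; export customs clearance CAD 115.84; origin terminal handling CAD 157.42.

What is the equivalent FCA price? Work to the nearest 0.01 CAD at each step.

FCA price: CAD 3490.42

Not relevant to the conversion: origin terminal — on the buyer under both terms; not part of either seller's price.
From EXW to FCA, the seller additionally bears: inland to port, export clearance.
FCA price = 2193.56 + 1181.02 + 115.84 = 3490.42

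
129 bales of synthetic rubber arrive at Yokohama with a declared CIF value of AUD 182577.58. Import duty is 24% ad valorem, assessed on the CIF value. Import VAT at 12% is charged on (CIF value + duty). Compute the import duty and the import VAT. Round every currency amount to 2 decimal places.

Import duty: AUD 43818.62; import VAT: AUD 27167.54

Import duty = 182577.58 × 24% = 43818.62
VAT base = CIF + duty = 182577.58 + 43818.62 = 226396.20
Import VAT = 226396.20 × 12% = 27167.54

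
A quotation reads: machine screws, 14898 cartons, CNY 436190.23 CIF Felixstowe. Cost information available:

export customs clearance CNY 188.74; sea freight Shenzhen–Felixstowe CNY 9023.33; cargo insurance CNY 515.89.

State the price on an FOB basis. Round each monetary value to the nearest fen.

FOB price: CNY 426651.01

Not relevant to the conversion: export clearance — on the seller under both CIF and FOB; already in the CIF price and stays in the FOB price.
From CIF to FOB, the seller no longer bears: freight, insurance.
FOB price = 436190.23 − 9023.33 − 515.89 = 426651.01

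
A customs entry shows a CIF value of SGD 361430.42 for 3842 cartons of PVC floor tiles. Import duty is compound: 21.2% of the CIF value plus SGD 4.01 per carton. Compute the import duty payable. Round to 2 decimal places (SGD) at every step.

Import duty: SGD 92029.67

Ad valorem component: 361430.42 × 21.2% = 76623.25
Specific component: 3842 × 4.01 = 15406.42
Import duty = 76623.25 + 15406.42 = 92029.67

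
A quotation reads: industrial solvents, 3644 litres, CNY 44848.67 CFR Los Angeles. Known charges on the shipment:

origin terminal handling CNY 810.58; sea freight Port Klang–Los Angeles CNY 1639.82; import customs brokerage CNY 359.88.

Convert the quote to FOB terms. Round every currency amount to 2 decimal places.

Not relevant to the conversion: origin terminal — on the seller under both CFR and FOB; already in the CFR price and stays in the FOB price. brokerage — on the buyer under both terms; not part of either seller's price.
From CFR to FOB, the seller no longer bears: freight.
FOB price = 44848.67 − 1639.82 = 43208.85

FOB price: CNY 43208.85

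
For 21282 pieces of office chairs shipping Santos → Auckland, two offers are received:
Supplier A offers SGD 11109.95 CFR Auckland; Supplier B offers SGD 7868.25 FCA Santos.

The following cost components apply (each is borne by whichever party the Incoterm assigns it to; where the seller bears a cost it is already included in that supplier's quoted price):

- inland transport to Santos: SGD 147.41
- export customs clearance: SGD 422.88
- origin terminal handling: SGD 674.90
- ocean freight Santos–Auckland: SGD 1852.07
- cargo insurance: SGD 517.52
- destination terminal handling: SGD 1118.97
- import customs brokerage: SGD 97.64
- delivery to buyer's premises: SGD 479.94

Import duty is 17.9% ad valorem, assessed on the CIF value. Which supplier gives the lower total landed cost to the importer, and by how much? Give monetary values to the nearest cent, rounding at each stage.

Supplier B is cheaper by SGD 842.67

Supplier A (CFR):
CIF value = CFR price + insurance = 11109.95 + 517.52 = 11627.47
Import duty = 11627.47 × 17.9% = 2081.32
Buyer bears (A): 517.52 + 1118.97 + 97.64 + 479.94 = 2214.07
Landed cost (A) = invoice 11109.95 + 2214.07 + duty 2081.32 = 15405.34
Supplier B (FCA):
CIF value = FCA price + origin terminal + freight + insurance = 7868.25 + 674.90 + 1852.07 + 517.52 = 10912.74
Import duty = 10912.74 × 17.9% = 1953.38
Buyer bears (B): 674.90 + 1852.07 + 517.52 + 1118.97 + 97.64 + 479.94 = 4741.04
Landed cost (B) = invoice 7868.25 + 4741.04 + duty 1953.38 = 14562.67
Difference = |15405.34 − 14562.67| = 842.67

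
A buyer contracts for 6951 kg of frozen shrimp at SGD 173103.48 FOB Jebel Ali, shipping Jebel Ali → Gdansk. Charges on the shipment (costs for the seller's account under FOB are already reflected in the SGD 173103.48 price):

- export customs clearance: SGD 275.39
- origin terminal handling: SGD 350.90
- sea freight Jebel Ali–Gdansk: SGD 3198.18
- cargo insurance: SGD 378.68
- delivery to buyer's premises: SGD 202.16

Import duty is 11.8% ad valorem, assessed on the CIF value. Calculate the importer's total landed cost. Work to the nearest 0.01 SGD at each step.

FOB: the seller bears costs until goods are on board at the origin port; the buyer bears freight, insurance and all costs thereafter.
Already in the invoice (seller's account under FOB): export clearance, origin terminal — exclude.
CIF value = FOB price + freight + insurance = 173103.48 + 3198.18 + 378.68 = 176680.34
Import duty = 176680.34 × 11.8% = 20848.28
Buyer bears: freight 3198.18 + insurance 378.68 + delivery 202.16 + duty 20848.28 = 24627.30
Landed cost = invoice 173103.48 + 24627.30 = 197730.78

Total landed cost: SGD 197730.78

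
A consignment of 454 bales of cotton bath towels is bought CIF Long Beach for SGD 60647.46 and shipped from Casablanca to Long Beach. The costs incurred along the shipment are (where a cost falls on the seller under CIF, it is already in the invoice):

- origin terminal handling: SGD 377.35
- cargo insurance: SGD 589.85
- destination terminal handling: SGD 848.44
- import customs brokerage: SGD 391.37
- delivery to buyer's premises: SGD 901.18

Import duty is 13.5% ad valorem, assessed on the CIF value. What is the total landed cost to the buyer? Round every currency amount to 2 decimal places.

CIF: the seller pays costs through ocean freight and marine insurance to the destination port.
Already in the invoice (seller's account under CIF): origin terminal, insurance — exclude.
The CIF price already equals the CIF value: 60647.46
Import duty = 60647.46 × 13.5% = 8187.41
Buyer bears: destination terminal 848.44 + brokerage 391.37 + delivery 901.18 + duty 8187.41 = 10328.40
Landed cost = invoice 60647.46 + 10328.40 = 70975.86

Total landed cost: SGD 70975.86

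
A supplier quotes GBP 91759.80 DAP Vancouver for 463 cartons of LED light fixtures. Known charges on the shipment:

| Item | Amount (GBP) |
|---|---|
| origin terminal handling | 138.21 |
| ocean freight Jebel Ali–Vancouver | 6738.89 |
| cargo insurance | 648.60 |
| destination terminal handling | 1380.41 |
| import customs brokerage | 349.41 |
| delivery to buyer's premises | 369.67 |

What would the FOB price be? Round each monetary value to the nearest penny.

Not relevant to the conversion: origin terminal — on the seller under both DAP and FOB; already in the DAP price and stays in the FOB price. brokerage — on the buyer under both terms; not part of either seller's price.
From DAP to FOB, the seller no longer bears: freight, insurance, destination terminal, delivery.
FOB price = 91759.80 − 6738.89 − 648.60 − 1380.41 − 369.67 = 82622.23

FOB price: GBP 82622.23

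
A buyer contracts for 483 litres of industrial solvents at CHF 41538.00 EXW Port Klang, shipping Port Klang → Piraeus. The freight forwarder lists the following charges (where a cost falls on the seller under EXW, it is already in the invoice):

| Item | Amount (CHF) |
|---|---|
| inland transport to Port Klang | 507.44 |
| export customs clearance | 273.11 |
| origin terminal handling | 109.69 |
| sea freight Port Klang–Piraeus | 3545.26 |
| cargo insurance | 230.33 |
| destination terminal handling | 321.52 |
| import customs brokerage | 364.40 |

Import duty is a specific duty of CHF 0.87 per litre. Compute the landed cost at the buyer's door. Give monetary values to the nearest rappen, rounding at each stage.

EXW: the seller makes goods available at their premises; the buyer bears all onward costs.
CIF value = EXW price + inland to port + export clearance + origin terminal + freight + insurance = 41538.00 + 507.44 + 273.11 + 109.69 + 3545.26 + 230.33 = 46203.83
Import duty = 483 × 0.87 = 420.21
Buyer bears: inland to port 507.44 + export clearance 273.11 + origin terminal 109.69 + freight 3545.26 + insurance 230.33 + destination terminal 321.52 + brokerage 364.40 + duty 420.21 = 5771.96
Landed cost = invoice 41538.00 + 5771.96 = 47309.96

Total landed cost: CHF 47309.96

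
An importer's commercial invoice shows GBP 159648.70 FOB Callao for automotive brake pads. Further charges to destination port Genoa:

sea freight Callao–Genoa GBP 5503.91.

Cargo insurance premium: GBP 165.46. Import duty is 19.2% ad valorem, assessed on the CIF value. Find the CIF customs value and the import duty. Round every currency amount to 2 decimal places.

CIF value: GBP 165318.07; import duty: GBP 31741.07

CIF = FOB price + freight + insurance
CIF = 159648.70 + 5503.91 + 165.46 = 165318.07
Import duty = 165318.07 × 19.2% = 31741.07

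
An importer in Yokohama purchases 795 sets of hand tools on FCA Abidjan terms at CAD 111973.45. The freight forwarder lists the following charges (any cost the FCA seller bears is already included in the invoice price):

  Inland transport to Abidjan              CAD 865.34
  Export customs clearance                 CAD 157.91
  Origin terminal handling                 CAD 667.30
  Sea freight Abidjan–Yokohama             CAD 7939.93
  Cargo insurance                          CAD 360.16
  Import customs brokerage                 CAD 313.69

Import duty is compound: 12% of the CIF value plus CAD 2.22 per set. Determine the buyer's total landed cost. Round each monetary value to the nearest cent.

FCA: the seller delivers export-cleared goods to the carrier; the buyer bears costs from that point.
Already in the invoice (seller's account under FCA): inland to port, export clearance — exclude.
CIF value = FCA price + origin terminal + freight + insurance = 111973.45 + 667.30 + 7939.93 + 360.16 = 120940.84
Ad valorem component: 120940.84 × 12% = 14512.90
Specific component: 795 × 2.22 = 1764.90
Import duty = 14512.90 + 1764.90 = 16277.80
Buyer bears: origin terminal 667.30 + freight 7939.93 + insurance 360.16 + brokerage 313.69 + duty 16277.80 = 25558.88
Landed cost = invoice 111973.45 + 25558.88 = 137532.33

Total landed cost: CAD 137532.33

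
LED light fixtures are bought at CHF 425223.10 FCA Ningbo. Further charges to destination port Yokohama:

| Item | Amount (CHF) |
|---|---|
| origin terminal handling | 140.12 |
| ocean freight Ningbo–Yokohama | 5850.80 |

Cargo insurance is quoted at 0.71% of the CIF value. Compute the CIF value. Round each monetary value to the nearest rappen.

CIF value: CHF 434297.53

Let C be the CIF value. C = FCA price + pre-shipment costs + freight + 0.71% × C
C − 0.71% × C = 425223.10 + 140.12 + 5850.80
0.9929 × C = 431214.02
C = 431214.02 / 0.9929 = 434297.53
Insurance premium = 0.71% × 434297.53 = 3083.51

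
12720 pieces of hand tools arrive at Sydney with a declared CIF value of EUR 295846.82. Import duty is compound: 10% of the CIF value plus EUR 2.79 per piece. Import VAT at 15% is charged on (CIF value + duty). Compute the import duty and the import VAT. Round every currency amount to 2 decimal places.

Import duty: EUR 65073.48; import VAT: EUR 54138.05

Ad valorem component: 295846.82 × 10% = 29584.68
Specific component: 12720 × 2.79 = 35488.80
Import duty = 29584.68 + 35488.80 = 65073.48
VAT base = CIF + duty = 295846.82 + 65073.48 = 360920.30
Import VAT = 360920.30 × 15% = 54138.05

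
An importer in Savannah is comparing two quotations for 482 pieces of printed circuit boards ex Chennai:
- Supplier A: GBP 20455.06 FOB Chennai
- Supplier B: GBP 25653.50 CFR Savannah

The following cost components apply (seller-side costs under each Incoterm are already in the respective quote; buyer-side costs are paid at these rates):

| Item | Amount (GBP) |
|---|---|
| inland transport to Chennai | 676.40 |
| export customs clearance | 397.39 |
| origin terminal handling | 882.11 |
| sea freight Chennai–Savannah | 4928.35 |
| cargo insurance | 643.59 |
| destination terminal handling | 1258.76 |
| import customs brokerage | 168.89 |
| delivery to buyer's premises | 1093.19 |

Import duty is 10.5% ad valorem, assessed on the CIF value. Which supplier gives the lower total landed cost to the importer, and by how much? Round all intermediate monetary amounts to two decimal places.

Supplier A is cheaper by GBP 298.44

Supplier A (FOB):
CIF value = FOB price + freight + insurance = 20455.06 + 4928.35 + 643.59 = 26027.00
Import duty = 26027.00 × 10.5% = 2732.84
Buyer bears (A): 4928.35 + 643.59 + 1258.76 + 168.89 + 1093.19 = 8092.78
Landed cost (A) = invoice 20455.06 + 8092.78 + duty 2732.84 = 31280.68
Supplier B (CFR):
CIF value = CFR price + insurance = 25653.50 + 643.59 = 26297.09
Import duty = 26297.09 × 10.5% = 2761.19
Buyer bears (B): 643.59 + 1258.76 + 168.89 + 1093.19 = 3164.43
Landed cost (B) = invoice 25653.50 + 3164.43 + duty 2761.19 = 31579.12
Difference = |31280.68 − 31579.12| = 298.44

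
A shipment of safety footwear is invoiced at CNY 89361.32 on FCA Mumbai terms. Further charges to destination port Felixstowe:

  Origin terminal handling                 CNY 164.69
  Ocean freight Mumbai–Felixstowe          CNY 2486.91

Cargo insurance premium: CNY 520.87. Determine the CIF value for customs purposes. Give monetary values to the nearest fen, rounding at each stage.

CIF value: CNY 92533.79

CIF = FCA price + pre-shipment costs + freight + insurance
CIF = 89361.32 + 164.69 + 2486.91 + 520.87 = 92533.79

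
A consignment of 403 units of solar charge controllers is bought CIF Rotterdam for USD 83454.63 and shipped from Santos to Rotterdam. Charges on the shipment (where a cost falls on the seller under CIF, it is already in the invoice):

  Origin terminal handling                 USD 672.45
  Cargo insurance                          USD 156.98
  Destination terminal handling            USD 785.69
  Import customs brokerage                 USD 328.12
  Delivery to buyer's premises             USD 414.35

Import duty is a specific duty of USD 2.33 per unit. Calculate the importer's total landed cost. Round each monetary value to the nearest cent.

CIF: the seller pays costs through ocean freight and marine insurance to the destination port.
Already in the invoice (seller's account under CIF): origin terminal, insurance — exclude.
The CIF price already equals the CIF value: 83454.63
Import duty = 403 × 2.33 = 938.99
Buyer bears: destination terminal 785.69 + brokerage 328.12 + delivery 414.35 + duty 938.99 = 2467.15
Landed cost = invoice 83454.63 + 2467.15 = 85921.78

Total landed cost: USD 85921.78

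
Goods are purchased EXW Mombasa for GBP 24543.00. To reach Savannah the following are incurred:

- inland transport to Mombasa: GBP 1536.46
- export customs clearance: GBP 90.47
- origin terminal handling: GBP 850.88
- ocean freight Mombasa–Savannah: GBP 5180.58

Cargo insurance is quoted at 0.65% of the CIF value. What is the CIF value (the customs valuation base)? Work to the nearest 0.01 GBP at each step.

Let C be the CIF value. C = EXW price + pre-shipment costs + freight + 0.65% × C
C − 0.65% × C = 24543.00 + 1536.46 + 90.47 + 850.88 + 5180.58
0.9935 × C = 32201.39
C = 32201.39 / 0.9935 = 32412.07
Insurance premium = 0.65% × 32412.07 = 210.68

CIF value: GBP 32412.07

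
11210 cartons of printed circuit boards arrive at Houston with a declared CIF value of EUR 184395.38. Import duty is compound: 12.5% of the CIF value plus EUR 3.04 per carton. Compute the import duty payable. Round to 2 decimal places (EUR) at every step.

Import duty: EUR 57127.82

Ad valorem component: 184395.38 × 12.5% = 23049.42
Specific component: 11210 × 3.04 = 34078.40
Import duty = 23049.42 + 34078.40 = 57127.82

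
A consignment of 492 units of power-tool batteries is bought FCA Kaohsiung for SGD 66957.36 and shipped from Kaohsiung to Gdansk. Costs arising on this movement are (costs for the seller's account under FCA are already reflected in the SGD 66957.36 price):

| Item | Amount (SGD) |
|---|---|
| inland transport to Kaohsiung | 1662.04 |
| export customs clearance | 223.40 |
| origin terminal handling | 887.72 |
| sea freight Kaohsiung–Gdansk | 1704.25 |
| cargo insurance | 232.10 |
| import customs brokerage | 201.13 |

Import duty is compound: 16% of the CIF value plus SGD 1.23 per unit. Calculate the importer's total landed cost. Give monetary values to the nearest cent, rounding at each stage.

Total landed cost: SGD 81752.75

FCA: the seller delivers export-cleared goods to the carrier; the buyer bears costs from that point.
Already in the invoice (seller's account under FCA): inland to port, export clearance — exclude.
CIF value = FCA price + origin terminal + freight + insurance = 66957.36 + 887.72 + 1704.25 + 232.10 = 69781.43
Ad valorem component: 69781.43 × 16% = 11165.03
Specific component: 492 × 1.23 = 605.16
Import duty = 11165.03 + 605.16 = 11770.19
Buyer bears: origin terminal 887.72 + freight 1704.25 + insurance 232.10 + brokerage 201.13 + duty 11770.19 = 14795.39
Landed cost = invoice 66957.36 + 14795.39 = 81752.75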